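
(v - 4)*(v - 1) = v^2 - 5*v + 4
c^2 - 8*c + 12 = (c - 6)*(c - 2)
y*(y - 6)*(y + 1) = y^3 - 5*y^2 - 6*y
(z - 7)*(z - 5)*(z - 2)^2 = z^4 - 16*z^3 + 87*z^2 - 188*z + 140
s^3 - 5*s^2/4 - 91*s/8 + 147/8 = (s - 3)*(s - 7/4)*(s + 7/2)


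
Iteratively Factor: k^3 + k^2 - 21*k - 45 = (k + 3)*(k^2 - 2*k - 15) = (k + 3)^2*(k - 5)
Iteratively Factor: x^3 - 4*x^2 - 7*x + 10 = (x - 1)*(x^2 - 3*x - 10) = (x - 1)*(x + 2)*(x - 5)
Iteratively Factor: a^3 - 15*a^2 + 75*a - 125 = (a - 5)*(a^2 - 10*a + 25) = (a - 5)^2*(a - 5)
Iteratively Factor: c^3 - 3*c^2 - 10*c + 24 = (c + 3)*(c^2 - 6*c + 8) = (c - 2)*(c + 3)*(c - 4)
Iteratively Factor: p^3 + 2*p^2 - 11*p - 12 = (p + 1)*(p^2 + p - 12) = (p - 3)*(p + 1)*(p + 4)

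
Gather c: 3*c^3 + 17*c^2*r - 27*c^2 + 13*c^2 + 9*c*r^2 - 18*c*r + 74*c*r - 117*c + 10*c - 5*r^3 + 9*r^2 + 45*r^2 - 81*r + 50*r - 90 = 3*c^3 + c^2*(17*r - 14) + c*(9*r^2 + 56*r - 107) - 5*r^3 + 54*r^2 - 31*r - 90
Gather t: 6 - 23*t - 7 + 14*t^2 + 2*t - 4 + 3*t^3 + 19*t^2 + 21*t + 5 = 3*t^3 + 33*t^2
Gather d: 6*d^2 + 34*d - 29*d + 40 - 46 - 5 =6*d^2 + 5*d - 11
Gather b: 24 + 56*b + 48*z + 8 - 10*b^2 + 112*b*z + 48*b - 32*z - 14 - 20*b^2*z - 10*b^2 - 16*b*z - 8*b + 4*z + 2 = b^2*(-20*z - 20) + b*(96*z + 96) + 20*z + 20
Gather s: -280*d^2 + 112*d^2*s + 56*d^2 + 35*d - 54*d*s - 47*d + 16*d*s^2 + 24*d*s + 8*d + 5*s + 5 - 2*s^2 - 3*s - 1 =-224*d^2 - 4*d + s^2*(16*d - 2) + s*(112*d^2 - 30*d + 2) + 4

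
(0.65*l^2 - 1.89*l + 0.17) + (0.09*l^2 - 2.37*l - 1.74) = 0.74*l^2 - 4.26*l - 1.57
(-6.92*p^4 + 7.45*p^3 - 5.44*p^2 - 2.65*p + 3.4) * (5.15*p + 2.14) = -35.638*p^5 + 23.5587*p^4 - 12.073*p^3 - 25.2891*p^2 + 11.839*p + 7.276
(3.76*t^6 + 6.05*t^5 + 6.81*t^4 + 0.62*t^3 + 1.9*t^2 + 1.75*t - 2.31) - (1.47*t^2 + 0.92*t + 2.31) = 3.76*t^6 + 6.05*t^5 + 6.81*t^4 + 0.62*t^3 + 0.43*t^2 + 0.83*t - 4.62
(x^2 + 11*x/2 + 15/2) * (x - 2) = x^3 + 7*x^2/2 - 7*x/2 - 15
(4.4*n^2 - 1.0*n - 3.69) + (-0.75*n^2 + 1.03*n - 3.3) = 3.65*n^2 + 0.03*n - 6.99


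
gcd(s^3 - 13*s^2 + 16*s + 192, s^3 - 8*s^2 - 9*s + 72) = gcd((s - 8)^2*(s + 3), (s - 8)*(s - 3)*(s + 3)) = s^2 - 5*s - 24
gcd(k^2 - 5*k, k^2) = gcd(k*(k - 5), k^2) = k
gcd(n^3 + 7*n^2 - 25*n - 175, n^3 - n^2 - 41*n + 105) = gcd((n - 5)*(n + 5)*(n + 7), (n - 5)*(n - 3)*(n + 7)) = n^2 + 2*n - 35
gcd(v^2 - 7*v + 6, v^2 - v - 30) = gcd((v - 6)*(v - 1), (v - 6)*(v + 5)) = v - 6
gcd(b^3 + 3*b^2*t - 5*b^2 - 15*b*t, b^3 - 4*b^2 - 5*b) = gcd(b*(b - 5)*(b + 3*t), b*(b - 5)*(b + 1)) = b^2 - 5*b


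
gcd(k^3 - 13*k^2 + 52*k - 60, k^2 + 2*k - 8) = k - 2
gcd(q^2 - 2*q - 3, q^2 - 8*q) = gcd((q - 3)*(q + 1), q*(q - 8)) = 1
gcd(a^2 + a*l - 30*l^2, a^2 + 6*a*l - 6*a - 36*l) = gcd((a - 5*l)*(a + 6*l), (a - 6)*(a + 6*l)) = a + 6*l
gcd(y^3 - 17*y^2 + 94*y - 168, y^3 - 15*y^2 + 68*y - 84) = y^2 - 13*y + 42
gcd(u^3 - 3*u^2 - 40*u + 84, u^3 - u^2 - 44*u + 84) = u - 2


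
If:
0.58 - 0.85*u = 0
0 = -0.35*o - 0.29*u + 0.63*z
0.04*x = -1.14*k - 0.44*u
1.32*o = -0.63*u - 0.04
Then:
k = -0.0350877192982456*x - 0.263364293085655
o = -0.36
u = 0.68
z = 0.12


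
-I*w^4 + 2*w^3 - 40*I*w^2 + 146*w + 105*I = (w - 7*I)*(w + 3*I)*(w + 5*I)*(-I*w + 1)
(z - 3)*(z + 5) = z^2 + 2*z - 15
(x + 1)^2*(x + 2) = x^3 + 4*x^2 + 5*x + 2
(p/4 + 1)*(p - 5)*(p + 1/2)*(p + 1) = p^4/4 + p^3/8 - 21*p^2/4 - 61*p/8 - 5/2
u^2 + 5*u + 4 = (u + 1)*(u + 4)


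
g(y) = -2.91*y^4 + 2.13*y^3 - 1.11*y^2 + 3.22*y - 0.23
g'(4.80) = -1147.50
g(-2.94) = -290.83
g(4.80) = -1319.54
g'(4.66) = -1046.27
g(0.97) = 1.22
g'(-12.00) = 21063.94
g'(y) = -11.64*y^3 + 6.39*y^2 - 2.22*y + 3.22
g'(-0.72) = 12.48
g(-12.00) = -64221.11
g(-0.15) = -0.75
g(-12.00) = -64221.11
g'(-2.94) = 360.78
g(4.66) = -1166.05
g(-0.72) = -4.70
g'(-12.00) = 21063.94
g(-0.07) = -0.46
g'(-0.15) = 3.74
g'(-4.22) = 1001.15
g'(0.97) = -3.54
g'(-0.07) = 3.41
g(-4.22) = -1116.53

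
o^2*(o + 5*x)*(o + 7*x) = o^4 + 12*o^3*x + 35*o^2*x^2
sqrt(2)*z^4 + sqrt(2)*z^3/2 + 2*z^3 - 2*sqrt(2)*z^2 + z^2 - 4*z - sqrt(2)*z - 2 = (z - sqrt(2))*(z + sqrt(2))^2*(sqrt(2)*z + sqrt(2)/2)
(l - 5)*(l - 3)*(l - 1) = l^3 - 9*l^2 + 23*l - 15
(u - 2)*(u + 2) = u^2 - 4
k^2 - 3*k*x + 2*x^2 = (k - 2*x)*(k - x)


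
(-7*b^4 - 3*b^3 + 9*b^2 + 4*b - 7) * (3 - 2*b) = 14*b^5 - 15*b^4 - 27*b^3 + 19*b^2 + 26*b - 21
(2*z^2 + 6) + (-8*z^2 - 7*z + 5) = -6*z^2 - 7*z + 11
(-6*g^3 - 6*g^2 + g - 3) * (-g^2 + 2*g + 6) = 6*g^5 - 6*g^4 - 49*g^3 - 31*g^2 - 18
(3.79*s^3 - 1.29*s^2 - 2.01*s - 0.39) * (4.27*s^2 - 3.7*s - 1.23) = 16.1833*s^5 - 19.5313*s^4 - 8.4714*s^3 + 7.3584*s^2 + 3.9153*s + 0.4797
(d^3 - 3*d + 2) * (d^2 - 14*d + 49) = d^5 - 14*d^4 + 46*d^3 + 44*d^2 - 175*d + 98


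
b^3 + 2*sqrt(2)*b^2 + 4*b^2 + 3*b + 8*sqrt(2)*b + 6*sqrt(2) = (b + 1)*(b + 3)*(b + 2*sqrt(2))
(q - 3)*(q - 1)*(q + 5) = q^3 + q^2 - 17*q + 15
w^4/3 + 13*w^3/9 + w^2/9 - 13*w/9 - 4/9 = (w/3 + 1/3)*(w - 1)*(w + 1/3)*(w + 4)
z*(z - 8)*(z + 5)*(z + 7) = z^4 + 4*z^3 - 61*z^2 - 280*z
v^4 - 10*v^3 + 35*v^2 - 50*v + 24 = (v - 4)*(v - 3)*(v - 2)*(v - 1)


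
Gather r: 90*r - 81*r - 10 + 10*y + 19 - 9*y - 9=9*r + y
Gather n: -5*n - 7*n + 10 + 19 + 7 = 36 - 12*n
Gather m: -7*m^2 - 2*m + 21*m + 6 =-7*m^2 + 19*m + 6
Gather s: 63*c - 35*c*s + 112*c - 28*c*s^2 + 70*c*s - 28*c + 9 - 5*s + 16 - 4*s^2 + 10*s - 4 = 147*c + s^2*(-28*c - 4) + s*(35*c + 5) + 21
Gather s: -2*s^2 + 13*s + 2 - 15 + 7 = -2*s^2 + 13*s - 6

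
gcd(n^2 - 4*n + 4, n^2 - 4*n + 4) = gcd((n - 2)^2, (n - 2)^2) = n^2 - 4*n + 4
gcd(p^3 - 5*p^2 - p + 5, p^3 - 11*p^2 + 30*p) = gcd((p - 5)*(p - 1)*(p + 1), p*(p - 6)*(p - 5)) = p - 5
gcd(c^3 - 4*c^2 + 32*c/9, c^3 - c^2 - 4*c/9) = c^2 - 4*c/3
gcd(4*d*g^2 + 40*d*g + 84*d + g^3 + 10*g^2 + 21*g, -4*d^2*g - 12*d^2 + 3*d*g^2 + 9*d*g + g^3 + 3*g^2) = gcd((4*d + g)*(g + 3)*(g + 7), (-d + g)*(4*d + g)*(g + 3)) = 4*d*g + 12*d + g^2 + 3*g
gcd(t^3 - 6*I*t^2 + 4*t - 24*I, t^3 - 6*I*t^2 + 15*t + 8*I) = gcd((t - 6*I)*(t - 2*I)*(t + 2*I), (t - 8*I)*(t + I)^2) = 1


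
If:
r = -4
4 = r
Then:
No Solution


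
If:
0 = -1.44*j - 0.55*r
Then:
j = -0.381944444444444*r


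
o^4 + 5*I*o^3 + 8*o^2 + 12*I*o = o*(o - 2*I)*(o + I)*(o + 6*I)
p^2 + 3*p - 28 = (p - 4)*(p + 7)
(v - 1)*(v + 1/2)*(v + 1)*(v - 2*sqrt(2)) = v^4 - 2*sqrt(2)*v^3 + v^3/2 - sqrt(2)*v^2 - v^2 - v/2 + 2*sqrt(2)*v + sqrt(2)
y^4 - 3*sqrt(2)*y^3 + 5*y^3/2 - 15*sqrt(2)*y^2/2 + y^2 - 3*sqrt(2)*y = y*(y + 1/2)*(y + 2)*(y - 3*sqrt(2))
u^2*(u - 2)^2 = u^4 - 4*u^3 + 4*u^2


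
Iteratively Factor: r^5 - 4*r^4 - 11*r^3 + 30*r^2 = (r - 2)*(r^4 - 2*r^3 - 15*r^2) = (r - 5)*(r - 2)*(r^3 + 3*r^2) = r*(r - 5)*(r - 2)*(r^2 + 3*r) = r*(r - 5)*(r - 2)*(r + 3)*(r)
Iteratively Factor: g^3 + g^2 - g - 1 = (g - 1)*(g^2 + 2*g + 1) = (g - 1)*(g + 1)*(g + 1)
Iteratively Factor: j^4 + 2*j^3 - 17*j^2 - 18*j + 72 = (j - 2)*(j^3 + 4*j^2 - 9*j - 36) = (j - 2)*(j + 4)*(j^2 - 9) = (j - 2)*(j + 3)*(j + 4)*(j - 3)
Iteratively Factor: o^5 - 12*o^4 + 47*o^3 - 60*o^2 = (o - 4)*(o^4 - 8*o^3 + 15*o^2) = o*(o - 4)*(o^3 - 8*o^2 + 15*o) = o^2*(o - 4)*(o^2 - 8*o + 15) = o^2*(o - 5)*(o - 4)*(o - 3)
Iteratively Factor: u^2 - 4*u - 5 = (u - 5)*(u + 1)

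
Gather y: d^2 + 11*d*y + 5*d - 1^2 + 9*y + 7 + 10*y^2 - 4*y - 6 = d^2 + 5*d + 10*y^2 + y*(11*d + 5)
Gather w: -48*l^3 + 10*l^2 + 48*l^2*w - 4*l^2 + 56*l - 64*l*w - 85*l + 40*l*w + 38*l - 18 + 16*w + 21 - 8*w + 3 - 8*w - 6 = -48*l^3 + 6*l^2 + 9*l + w*(48*l^2 - 24*l)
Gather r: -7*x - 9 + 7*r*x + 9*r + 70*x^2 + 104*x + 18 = r*(7*x + 9) + 70*x^2 + 97*x + 9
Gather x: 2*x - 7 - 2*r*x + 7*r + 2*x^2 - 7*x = 7*r + 2*x^2 + x*(-2*r - 5) - 7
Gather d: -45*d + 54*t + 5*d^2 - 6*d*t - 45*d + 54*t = 5*d^2 + d*(-6*t - 90) + 108*t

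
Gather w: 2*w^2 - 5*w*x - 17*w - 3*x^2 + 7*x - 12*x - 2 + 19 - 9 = 2*w^2 + w*(-5*x - 17) - 3*x^2 - 5*x + 8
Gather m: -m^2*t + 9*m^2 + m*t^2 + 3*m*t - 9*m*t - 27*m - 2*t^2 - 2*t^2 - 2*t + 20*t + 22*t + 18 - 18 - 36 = m^2*(9 - t) + m*(t^2 - 6*t - 27) - 4*t^2 + 40*t - 36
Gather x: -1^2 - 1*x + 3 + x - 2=0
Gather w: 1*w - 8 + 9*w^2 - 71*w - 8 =9*w^2 - 70*w - 16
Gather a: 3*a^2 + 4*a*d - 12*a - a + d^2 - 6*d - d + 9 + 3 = 3*a^2 + a*(4*d - 13) + d^2 - 7*d + 12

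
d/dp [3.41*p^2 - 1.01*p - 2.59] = 6.82*p - 1.01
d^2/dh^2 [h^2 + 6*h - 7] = 2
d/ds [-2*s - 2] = -2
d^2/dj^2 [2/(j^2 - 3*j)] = 4*(-j*(j - 3) + (2*j - 3)^2)/(j^3*(j - 3)^3)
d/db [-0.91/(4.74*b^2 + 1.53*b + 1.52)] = (8.6268*b + 1.3923)/(4.74*b^2 + 1.53*b + 1.52)^2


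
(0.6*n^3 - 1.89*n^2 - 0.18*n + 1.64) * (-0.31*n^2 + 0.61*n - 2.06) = -0.186*n^5 + 0.9519*n^4 - 2.3331*n^3 + 3.2752*n^2 + 1.3712*n - 3.3784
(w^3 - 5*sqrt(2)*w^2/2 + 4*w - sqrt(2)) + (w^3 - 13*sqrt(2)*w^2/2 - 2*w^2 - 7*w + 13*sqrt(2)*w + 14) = 2*w^3 - 9*sqrt(2)*w^2 - 2*w^2 - 3*w + 13*sqrt(2)*w - sqrt(2) + 14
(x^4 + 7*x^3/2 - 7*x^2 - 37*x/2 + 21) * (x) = x^5 + 7*x^4/2 - 7*x^3 - 37*x^2/2 + 21*x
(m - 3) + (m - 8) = 2*m - 11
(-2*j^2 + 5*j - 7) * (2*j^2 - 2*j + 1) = -4*j^4 + 14*j^3 - 26*j^2 + 19*j - 7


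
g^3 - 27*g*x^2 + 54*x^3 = (g - 3*x)^2*(g + 6*x)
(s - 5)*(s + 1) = s^2 - 4*s - 5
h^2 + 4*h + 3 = (h + 1)*(h + 3)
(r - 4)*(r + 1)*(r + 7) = r^3 + 4*r^2 - 25*r - 28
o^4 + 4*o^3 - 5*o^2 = o^2*(o - 1)*(o + 5)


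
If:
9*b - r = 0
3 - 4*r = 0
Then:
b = 1/12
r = 3/4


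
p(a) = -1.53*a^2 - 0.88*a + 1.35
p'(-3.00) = 8.30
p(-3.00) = -9.78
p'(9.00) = -28.42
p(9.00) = -130.50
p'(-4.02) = 11.42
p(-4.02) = -19.84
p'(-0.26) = -0.08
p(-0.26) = 1.48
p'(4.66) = -15.14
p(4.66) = -35.98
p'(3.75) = -12.36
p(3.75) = -23.47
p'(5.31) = -17.13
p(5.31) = -46.46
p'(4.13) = -13.52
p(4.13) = -28.38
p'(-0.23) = -0.18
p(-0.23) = 1.47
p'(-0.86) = 1.75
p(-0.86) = 0.98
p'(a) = -3.06*a - 0.88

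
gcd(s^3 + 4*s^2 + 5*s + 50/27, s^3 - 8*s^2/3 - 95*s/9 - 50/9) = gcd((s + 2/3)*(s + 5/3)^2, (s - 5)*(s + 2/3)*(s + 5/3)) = s^2 + 7*s/3 + 10/9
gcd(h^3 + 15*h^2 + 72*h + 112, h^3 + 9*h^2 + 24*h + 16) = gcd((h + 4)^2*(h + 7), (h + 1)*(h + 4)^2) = h^2 + 8*h + 16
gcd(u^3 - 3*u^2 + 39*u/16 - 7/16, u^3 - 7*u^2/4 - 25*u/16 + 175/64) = u - 7/4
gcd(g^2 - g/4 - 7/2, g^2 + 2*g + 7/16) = g + 7/4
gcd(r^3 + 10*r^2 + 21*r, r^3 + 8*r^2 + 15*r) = r^2 + 3*r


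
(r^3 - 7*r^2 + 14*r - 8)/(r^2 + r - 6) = (r^2 - 5*r + 4)/(r + 3)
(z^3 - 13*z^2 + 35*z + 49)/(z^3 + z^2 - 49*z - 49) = (z - 7)/(z + 7)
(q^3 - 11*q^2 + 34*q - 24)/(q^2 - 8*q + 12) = (q^2 - 5*q + 4)/(q - 2)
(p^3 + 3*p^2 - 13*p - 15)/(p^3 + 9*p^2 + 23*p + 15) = (p - 3)/(p + 3)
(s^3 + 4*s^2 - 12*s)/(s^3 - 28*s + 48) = s/(s - 4)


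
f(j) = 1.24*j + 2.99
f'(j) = 1.24000000000000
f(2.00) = 5.47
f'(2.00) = 1.24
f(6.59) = 11.16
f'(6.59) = 1.24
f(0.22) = 3.26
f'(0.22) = 1.24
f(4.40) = 8.45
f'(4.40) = 1.24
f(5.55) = 9.87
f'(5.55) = 1.24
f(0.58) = 3.71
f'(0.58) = 1.24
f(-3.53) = -1.39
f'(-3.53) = 1.24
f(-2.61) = -0.25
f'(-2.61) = 1.24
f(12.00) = 17.87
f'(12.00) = 1.24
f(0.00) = 2.99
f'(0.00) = 1.24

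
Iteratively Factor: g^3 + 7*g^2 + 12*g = (g)*(g^2 + 7*g + 12) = g*(g + 3)*(g + 4)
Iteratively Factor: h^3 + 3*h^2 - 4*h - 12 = (h + 3)*(h^2 - 4) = (h + 2)*(h + 3)*(h - 2)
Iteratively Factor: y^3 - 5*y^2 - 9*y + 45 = (y - 5)*(y^2 - 9) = (y - 5)*(y - 3)*(y + 3)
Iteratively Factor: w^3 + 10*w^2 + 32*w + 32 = (w + 2)*(w^2 + 8*w + 16) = (w + 2)*(w + 4)*(w + 4)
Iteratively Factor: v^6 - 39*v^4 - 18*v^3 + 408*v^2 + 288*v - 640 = (v + 4)*(v^5 - 4*v^4 - 23*v^3 + 74*v^2 + 112*v - 160) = (v - 1)*(v + 4)*(v^4 - 3*v^3 - 26*v^2 + 48*v + 160) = (v - 1)*(v + 4)^2*(v^3 - 7*v^2 + 2*v + 40) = (v - 4)*(v - 1)*(v + 4)^2*(v^2 - 3*v - 10) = (v - 5)*(v - 4)*(v - 1)*(v + 4)^2*(v + 2)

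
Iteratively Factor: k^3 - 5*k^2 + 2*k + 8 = (k - 2)*(k^2 - 3*k - 4) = (k - 2)*(k + 1)*(k - 4)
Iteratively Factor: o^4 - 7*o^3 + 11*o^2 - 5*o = (o - 1)*(o^3 - 6*o^2 + 5*o) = o*(o - 1)*(o^2 - 6*o + 5) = o*(o - 1)^2*(o - 5)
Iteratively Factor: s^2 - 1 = (s - 1)*(s + 1)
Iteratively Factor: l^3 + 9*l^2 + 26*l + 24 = (l + 4)*(l^2 + 5*l + 6) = (l + 3)*(l + 4)*(l + 2)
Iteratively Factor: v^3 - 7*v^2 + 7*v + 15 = (v + 1)*(v^2 - 8*v + 15) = (v - 3)*(v + 1)*(v - 5)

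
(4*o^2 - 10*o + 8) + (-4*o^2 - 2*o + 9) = 17 - 12*o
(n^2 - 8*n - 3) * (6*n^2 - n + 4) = 6*n^4 - 49*n^3 - 6*n^2 - 29*n - 12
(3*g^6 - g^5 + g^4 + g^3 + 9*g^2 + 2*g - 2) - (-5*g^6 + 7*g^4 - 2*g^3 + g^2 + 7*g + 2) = 8*g^6 - g^5 - 6*g^4 + 3*g^3 + 8*g^2 - 5*g - 4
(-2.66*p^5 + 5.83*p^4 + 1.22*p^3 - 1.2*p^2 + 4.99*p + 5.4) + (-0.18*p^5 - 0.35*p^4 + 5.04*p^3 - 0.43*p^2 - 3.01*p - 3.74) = -2.84*p^5 + 5.48*p^4 + 6.26*p^3 - 1.63*p^2 + 1.98*p + 1.66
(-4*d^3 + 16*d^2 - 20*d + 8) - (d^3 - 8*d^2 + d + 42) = -5*d^3 + 24*d^2 - 21*d - 34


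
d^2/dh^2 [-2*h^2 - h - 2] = -4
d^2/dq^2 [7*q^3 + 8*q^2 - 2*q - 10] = 42*q + 16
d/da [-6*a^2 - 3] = -12*a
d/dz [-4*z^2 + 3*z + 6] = 3 - 8*z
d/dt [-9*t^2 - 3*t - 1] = -18*t - 3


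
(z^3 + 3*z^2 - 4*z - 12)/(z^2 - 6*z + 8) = (z^2 + 5*z + 6)/(z - 4)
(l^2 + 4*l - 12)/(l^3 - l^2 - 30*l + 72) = (l - 2)/(l^2 - 7*l + 12)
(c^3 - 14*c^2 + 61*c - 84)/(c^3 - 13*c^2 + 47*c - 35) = (c^2 - 7*c + 12)/(c^2 - 6*c + 5)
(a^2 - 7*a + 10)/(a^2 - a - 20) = (a - 2)/(a + 4)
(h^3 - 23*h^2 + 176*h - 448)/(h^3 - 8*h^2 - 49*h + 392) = (h - 8)/(h + 7)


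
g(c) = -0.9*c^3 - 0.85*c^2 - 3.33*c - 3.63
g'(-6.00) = -90.33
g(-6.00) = 180.15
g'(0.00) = -3.33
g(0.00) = -3.63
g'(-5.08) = -64.37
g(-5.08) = 109.34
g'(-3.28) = -26.80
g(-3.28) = 29.91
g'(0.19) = -3.75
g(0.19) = -4.30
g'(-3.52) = -30.80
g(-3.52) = 36.81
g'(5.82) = -104.68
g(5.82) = -229.23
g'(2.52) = -24.76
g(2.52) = -31.82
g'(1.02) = -7.87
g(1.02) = -8.87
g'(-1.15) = -4.95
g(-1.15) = 0.44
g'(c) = -2.7*c^2 - 1.7*c - 3.33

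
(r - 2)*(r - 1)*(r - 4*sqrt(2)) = r^3 - 4*sqrt(2)*r^2 - 3*r^2 + 2*r + 12*sqrt(2)*r - 8*sqrt(2)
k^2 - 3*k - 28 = (k - 7)*(k + 4)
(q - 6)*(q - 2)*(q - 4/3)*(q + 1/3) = q^4 - 9*q^3 + 176*q^2/9 - 76*q/9 - 16/3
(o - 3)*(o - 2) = o^2 - 5*o + 6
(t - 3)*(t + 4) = t^2 + t - 12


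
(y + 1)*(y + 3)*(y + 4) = y^3 + 8*y^2 + 19*y + 12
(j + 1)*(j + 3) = j^2 + 4*j + 3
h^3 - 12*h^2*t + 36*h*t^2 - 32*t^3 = (h - 8*t)*(h - 2*t)^2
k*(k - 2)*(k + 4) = k^3 + 2*k^2 - 8*k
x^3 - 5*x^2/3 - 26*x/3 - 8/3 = (x - 4)*(x + 1/3)*(x + 2)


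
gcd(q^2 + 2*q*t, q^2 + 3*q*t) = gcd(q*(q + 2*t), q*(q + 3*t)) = q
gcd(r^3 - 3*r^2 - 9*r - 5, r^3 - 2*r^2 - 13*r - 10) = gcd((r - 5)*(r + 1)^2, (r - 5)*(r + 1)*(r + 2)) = r^2 - 4*r - 5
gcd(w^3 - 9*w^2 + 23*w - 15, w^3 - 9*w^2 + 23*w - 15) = w^3 - 9*w^2 + 23*w - 15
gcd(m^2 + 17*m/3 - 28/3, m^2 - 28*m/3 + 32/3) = m - 4/3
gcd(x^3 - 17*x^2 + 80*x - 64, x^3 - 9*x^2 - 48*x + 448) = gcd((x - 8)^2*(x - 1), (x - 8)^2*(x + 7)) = x^2 - 16*x + 64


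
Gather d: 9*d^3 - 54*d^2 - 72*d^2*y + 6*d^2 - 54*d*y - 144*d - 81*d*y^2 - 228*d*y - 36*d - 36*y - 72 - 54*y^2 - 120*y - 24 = 9*d^3 + d^2*(-72*y - 48) + d*(-81*y^2 - 282*y - 180) - 54*y^2 - 156*y - 96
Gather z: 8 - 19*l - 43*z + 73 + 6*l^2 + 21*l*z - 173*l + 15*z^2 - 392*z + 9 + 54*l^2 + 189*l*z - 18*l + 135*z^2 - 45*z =60*l^2 - 210*l + 150*z^2 + z*(210*l - 480) + 90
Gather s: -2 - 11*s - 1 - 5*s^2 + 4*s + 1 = -5*s^2 - 7*s - 2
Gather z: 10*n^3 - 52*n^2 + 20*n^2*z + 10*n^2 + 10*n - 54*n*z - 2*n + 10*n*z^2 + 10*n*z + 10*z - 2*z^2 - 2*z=10*n^3 - 42*n^2 + 8*n + z^2*(10*n - 2) + z*(20*n^2 - 44*n + 8)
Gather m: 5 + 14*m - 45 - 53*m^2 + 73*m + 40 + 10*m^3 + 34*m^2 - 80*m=10*m^3 - 19*m^2 + 7*m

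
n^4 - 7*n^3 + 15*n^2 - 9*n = n*(n - 3)^2*(n - 1)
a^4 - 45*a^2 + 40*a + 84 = (a - 6)*(a - 2)*(a + 1)*(a + 7)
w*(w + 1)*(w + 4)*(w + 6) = w^4 + 11*w^3 + 34*w^2 + 24*w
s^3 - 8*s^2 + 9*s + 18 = (s - 6)*(s - 3)*(s + 1)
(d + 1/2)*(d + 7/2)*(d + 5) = d^3 + 9*d^2 + 87*d/4 + 35/4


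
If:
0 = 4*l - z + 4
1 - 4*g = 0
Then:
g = 1/4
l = z/4 - 1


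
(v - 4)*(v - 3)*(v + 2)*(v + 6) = v^4 + v^3 - 32*v^2 + 12*v + 144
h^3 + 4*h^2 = h^2*(h + 4)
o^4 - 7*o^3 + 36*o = o*(o - 6)*(o - 3)*(o + 2)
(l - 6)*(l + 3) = l^2 - 3*l - 18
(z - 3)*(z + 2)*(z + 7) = z^3 + 6*z^2 - 13*z - 42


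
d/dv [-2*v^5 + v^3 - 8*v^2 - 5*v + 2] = -10*v^4 + 3*v^2 - 16*v - 5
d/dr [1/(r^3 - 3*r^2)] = 3*(2 - r)/(r^3*(r - 3)^2)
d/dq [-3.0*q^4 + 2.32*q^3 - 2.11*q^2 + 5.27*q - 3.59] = -12.0*q^3 + 6.96*q^2 - 4.22*q + 5.27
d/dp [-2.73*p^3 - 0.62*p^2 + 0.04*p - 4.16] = -8.19*p^2 - 1.24*p + 0.04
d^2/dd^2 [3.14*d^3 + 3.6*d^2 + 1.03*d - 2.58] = 18.84*d + 7.2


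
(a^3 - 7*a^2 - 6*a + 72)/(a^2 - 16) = (a^2 - 3*a - 18)/(a + 4)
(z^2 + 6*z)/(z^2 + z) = (z + 6)/(z + 1)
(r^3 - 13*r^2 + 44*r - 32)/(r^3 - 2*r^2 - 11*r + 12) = (r - 8)/(r + 3)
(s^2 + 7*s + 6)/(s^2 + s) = (s + 6)/s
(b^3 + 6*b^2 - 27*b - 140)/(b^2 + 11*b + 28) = b - 5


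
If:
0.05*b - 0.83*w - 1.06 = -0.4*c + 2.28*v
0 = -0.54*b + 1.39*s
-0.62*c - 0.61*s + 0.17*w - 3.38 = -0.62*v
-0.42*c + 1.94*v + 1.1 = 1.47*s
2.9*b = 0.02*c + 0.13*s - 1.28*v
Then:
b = 0.83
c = -7.59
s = 0.32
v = -1.97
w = 0.52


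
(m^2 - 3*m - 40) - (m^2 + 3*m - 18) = -6*m - 22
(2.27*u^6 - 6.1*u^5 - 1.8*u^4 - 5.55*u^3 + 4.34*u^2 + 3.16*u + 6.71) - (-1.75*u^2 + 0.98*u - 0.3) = 2.27*u^6 - 6.1*u^5 - 1.8*u^4 - 5.55*u^3 + 6.09*u^2 + 2.18*u + 7.01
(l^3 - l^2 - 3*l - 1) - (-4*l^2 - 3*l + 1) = l^3 + 3*l^2 - 2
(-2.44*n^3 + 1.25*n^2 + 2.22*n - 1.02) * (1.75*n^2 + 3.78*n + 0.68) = -4.27*n^5 - 7.0357*n^4 + 6.9508*n^3 + 7.4566*n^2 - 2.346*n - 0.6936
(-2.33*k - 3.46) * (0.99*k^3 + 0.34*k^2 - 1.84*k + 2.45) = -2.3067*k^4 - 4.2176*k^3 + 3.1108*k^2 + 0.6579*k - 8.477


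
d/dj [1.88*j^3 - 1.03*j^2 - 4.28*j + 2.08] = 5.64*j^2 - 2.06*j - 4.28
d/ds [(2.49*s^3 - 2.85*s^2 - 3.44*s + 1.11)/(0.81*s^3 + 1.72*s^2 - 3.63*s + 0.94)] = (6.5913*s^4 - 12.5046*s^3 + 20.5868*s^2 - 9.1764*s + 0.795700000000001)/(0.6561*s^6 + 2.7864*s^5 - 2.9222*s^4 - 10.9644*s^3 + 16.4105*s^2 - 6.8244*s + 0.8836)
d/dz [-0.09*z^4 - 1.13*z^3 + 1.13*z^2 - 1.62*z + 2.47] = -0.36*z^3 - 3.39*z^2 + 2.26*z - 1.62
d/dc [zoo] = 0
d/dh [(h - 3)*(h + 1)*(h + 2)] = 3*h^2 - 7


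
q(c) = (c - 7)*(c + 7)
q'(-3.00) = -6.00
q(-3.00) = -40.00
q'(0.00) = 0.00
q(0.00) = -49.00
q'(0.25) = 0.50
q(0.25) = -48.94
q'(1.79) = 3.58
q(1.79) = -45.80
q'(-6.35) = -12.70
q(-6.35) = -8.68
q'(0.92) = 1.84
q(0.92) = -48.15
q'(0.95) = 1.90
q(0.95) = -48.10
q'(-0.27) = -0.54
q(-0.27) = -48.93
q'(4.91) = 9.82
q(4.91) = -24.89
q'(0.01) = 0.02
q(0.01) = -49.00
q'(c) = 2*c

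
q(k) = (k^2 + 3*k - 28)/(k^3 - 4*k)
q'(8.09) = -0.01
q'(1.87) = 131.38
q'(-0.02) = -17498.49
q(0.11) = 63.05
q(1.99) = 227.58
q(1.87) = 20.08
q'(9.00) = -0.00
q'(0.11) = -577.04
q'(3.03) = 1.51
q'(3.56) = 0.49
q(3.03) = -0.62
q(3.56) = -0.15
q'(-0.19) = -192.29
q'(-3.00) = 3.06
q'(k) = (4 - 3*k^2)*(k^2 + 3*k - 28)/(k^3 - 4*k)^2 + (2*k + 3)/(k^3 - 4*k)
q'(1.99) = 22498.47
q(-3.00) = 1.87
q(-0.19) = -37.89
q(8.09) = 0.12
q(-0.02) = -350.78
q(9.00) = 0.12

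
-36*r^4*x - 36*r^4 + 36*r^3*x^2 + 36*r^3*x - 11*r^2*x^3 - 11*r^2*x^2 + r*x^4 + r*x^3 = (-6*r + x)*(-3*r + x)*(-2*r + x)*(r*x + r)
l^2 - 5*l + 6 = (l - 3)*(l - 2)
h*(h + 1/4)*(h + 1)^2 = h^4 + 9*h^3/4 + 3*h^2/2 + h/4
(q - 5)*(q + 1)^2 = q^3 - 3*q^2 - 9*q - 5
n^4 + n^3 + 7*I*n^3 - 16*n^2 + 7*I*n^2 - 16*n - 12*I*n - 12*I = (n + 1)*(n + 2*I)^2*(n + 3*I)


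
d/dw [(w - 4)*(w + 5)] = 2*w + 1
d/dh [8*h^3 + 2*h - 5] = 24*h^2 + 2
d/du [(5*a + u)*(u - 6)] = 5*a + 2*u - 6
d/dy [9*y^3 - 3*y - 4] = 27*y^2 - 3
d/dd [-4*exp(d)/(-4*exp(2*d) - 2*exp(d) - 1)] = (4 - 16*exp(2*d))*exp(d)/(16*exp(4*d) + 16*exp(3*d) + 12*exp(2*d) + 4*exp(d) + 1)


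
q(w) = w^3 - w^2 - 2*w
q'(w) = 3*w^2 - 2*w - 2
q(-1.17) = -0.63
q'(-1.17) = 4.45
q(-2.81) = -24.46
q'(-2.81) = 27.31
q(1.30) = -2.09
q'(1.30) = 0.47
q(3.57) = 25.61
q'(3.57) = 29.09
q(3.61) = 26.79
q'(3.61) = 29.88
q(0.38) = -0.85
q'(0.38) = -2.33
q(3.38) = 20.43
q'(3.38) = 25.51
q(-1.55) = -3.03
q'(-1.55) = 8.31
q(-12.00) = -1848.00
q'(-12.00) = 454.00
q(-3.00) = -30.00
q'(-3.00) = 31.00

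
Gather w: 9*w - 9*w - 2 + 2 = 0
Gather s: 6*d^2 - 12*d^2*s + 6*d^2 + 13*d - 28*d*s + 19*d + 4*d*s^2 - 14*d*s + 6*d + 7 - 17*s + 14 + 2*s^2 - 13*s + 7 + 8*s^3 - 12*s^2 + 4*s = 12*d^2 + 38*d + 8*s^3 + s^2*(4*d - 10) + s*(-12*d^2 - 42*d - 26) + 28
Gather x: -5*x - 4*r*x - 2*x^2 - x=-2*x^2 + x*(-4*r - 6)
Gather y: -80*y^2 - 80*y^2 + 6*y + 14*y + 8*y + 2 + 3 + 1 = -160*y^2 + 28*y + 6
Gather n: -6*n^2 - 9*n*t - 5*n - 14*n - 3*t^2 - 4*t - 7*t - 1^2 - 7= -6*n^2 + n*(-9*t - 19) - 3*t^2 - 11*t - 8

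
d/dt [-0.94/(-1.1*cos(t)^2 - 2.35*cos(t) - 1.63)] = (2.068*cos(t) + 2.209)*sin(t)/(1.1*cos(t)^2 + 2.35*cos(t) + 1.63)^2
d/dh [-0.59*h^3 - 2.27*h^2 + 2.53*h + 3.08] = -1.77*h^2 - 4.54*h + 2.53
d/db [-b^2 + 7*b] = 7 - 2*b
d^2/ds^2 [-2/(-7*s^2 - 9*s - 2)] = 4*(-49*s^2 - 63*s + (14*s + 9)^2 - 14)/(7*s^2 + 9*s + 2)^3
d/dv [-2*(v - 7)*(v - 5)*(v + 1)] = -6*v^2 + 44*v - 46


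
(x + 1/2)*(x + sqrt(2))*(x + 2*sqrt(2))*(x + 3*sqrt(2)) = x^4 + x^3/2 + 6*sqrt(2)*x^3 + 3*sqrt(2)*x^2 + 22*x^2 + 11*x + 12*sqrt(2)*x + 6*sqrt(2)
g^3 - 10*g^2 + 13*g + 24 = (g - 8)*(g - 3)*(g + 1)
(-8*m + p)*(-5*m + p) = 40*m^2 - 13*m*p + p^2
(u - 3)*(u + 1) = u^2 - 2*u - 3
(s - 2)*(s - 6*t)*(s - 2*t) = s^3 - 8*s^2*t - 2*s^2 + 12*s*t^2 + 16*s*t - 24*t^2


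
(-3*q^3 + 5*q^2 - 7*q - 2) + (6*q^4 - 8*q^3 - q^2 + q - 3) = 6*q^4 - 11*q^3 + 4*q^2 - 6*q - 5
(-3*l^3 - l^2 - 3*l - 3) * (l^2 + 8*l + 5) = -3*l^5 - 25*l^4 - 26*l^3 - 32*l^2 - 39*l - 15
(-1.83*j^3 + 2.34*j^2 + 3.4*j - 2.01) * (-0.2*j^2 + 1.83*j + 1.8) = 0.366*j^5 - 3.8169*j^4 + 0.308199999999999*j^3 + 10.836*j^2 + 2.4417*j - 3.618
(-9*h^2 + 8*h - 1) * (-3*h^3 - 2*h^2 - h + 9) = 27*h^5 - 6*h^4 - 4*h^3 - 87*h^2 + 73*h - 9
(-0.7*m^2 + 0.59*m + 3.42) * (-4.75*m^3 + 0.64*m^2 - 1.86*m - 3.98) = 3.325*m^5 - 3.2505*m^4 - 14.5654*m^3 + 3.8774*m^2 - 8.7094*m - 13.6116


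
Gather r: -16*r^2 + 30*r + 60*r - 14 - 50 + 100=-16*r^2 + 90*r + 36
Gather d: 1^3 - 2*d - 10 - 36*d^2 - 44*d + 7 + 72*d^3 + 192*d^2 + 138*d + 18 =72*d^3 + 156*d^2 + 92*d + 16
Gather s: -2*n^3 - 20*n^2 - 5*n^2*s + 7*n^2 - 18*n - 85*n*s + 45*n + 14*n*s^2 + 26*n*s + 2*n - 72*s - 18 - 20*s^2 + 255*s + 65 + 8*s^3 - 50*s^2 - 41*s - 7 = -2*n^3 - 13*n^2 + 29*n + 8*s^3 + s^2*(14*n - 70) + s*(-5*n^2 - 59*n + 142) + 40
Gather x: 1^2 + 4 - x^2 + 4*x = -x^2 + 4*x + 5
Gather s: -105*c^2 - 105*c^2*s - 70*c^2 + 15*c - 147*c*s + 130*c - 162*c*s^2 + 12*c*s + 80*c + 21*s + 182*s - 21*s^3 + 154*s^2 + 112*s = -175*c^2 + 225*c - 21*s^3 + s^2*(154 - 162*c) + s*(-105*c^2 - 135*c + 315)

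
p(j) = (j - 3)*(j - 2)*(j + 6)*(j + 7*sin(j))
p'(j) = (j - 3)*(j - 2)*(j + 6)*(7*cos(j) + 1) + (j - 3)*(j - 2)*(j + 7*sin(j)) + (j - 3)*(j + 6)*(j + 7*sin(j)) + (j - 2)*(j + 6)*(j + 7*sin(j))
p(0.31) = 70.15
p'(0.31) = 163.45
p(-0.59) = -225.58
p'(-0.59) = 451.13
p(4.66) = -109.69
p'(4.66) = -87.79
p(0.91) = 101.32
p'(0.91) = -43.40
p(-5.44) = -7.48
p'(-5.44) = 187.41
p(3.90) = -15.48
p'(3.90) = -96.01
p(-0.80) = -322.09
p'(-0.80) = 463.01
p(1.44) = 54.47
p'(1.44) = -112.42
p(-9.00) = 4706.39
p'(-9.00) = -259.20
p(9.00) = 7487.44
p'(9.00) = -571.38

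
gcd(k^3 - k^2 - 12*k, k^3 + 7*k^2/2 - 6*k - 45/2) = k + 3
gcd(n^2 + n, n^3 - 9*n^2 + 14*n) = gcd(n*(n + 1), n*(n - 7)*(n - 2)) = n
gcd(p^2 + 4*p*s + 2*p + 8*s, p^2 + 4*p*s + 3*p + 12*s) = p + 4*s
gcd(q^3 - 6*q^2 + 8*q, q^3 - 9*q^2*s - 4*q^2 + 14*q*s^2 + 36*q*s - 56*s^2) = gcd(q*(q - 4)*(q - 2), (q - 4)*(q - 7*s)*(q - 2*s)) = q - 4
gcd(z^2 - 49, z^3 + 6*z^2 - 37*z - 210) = z + 7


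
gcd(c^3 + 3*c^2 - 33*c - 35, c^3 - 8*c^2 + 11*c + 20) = c^2 - 4*c - 5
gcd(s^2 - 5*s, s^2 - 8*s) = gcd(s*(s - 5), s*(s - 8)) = s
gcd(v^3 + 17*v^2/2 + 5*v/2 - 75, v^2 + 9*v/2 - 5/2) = v + 5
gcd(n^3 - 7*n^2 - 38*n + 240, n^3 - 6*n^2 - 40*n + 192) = n^2 - 2*n - 48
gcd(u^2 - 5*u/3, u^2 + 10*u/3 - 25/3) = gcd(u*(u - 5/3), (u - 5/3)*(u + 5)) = u - 5/3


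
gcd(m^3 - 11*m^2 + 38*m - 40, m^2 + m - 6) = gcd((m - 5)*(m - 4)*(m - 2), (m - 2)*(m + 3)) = m - 2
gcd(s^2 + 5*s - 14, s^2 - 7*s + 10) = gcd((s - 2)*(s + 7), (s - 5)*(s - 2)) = s - 2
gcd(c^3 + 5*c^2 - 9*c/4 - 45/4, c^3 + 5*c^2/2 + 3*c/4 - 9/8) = c + 3/2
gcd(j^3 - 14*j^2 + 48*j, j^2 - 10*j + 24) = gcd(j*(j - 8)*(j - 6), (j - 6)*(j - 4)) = j - 6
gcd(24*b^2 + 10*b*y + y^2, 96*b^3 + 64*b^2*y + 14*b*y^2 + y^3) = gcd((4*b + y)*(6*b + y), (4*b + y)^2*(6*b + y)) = 24*b^2 + 10*b*y + y^2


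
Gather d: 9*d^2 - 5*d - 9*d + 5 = 9*d^2 - 14*d + 5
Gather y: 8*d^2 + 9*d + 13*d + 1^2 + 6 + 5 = 8*d^2 + 22*d + 12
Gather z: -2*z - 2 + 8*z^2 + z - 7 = 8*z^2 - z - 9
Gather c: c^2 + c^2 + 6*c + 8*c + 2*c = 2*c^2 + 16*c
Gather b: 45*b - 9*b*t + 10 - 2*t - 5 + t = b*(45 - 9*t) - t + 5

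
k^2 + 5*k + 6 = (k + 2)*(k + 3)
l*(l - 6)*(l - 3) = l^3 - 9*l^2 + 18*l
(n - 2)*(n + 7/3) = n^2 + n/3 - 14/3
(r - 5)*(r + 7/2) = r^2 - 3*r/2 - 35/2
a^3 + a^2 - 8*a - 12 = (a - 3)*(a + 2)^2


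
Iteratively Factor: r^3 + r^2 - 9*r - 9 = (r + 1)*(r^2 - 9) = (r + 1)*(r + 3)*(r - 3)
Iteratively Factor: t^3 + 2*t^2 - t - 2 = (t + 1)*(t^2 + t - 2) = (t + 1)*(t + 2)*(t - 1)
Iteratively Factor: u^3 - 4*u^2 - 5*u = (u + 1)*(u^2 - 5*u) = (u - 5)*(u + 1)*(u)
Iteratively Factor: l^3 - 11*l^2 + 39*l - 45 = (l - 5)*(l^2 - 6*l + 9) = (l - 5)*(l - 3)*(l - 3)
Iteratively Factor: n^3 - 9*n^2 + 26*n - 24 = (n - 3)*(n^2 - 6*n + 8) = (n - 3)*(n - 2)*(n - 4)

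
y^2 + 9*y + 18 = (y + 3)*(y + 6)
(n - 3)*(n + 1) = n^2 - 2*n - 3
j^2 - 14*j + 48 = (j - 8)*(j - 6)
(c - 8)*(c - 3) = c^2 - 11*c + 24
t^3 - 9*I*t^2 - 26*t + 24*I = (t - 4*I)*(t - 3*I)*(t - 2*I)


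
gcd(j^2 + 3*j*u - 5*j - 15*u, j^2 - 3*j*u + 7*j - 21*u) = 1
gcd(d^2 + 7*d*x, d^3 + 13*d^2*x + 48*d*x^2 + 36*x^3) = 1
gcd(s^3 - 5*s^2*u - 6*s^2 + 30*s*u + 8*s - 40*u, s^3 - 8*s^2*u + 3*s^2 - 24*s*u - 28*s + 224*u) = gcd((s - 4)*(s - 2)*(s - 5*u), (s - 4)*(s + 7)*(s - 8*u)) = s - 4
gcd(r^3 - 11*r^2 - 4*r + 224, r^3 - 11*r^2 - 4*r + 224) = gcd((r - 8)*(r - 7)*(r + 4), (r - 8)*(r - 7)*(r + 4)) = r^3 - 11*r^2 - 4*r + 224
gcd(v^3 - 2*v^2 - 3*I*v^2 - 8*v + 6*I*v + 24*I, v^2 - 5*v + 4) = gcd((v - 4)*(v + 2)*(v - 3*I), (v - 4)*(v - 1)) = v - 4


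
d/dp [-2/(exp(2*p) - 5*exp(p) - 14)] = (4*exp(p) - 10)*exp(p)/(-exp(2*p) + 5*exp(p) + 14)^2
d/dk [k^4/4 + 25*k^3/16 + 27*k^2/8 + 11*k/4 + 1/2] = k^3 + 75*k^2/16 + 27*k/4 + 11/4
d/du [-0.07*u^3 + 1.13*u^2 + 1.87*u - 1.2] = -0.21*u^2 + 2.26*u + 1.87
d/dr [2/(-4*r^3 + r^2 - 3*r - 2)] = 2*(12*r^2 - 2*r + 3)/(4*r^3 - r^2 + 3*r + 2)^2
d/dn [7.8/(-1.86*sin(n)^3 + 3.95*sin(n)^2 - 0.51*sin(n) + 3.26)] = (43.524*sin(n)^2 - 61.62*sin(n) + 3.978)*cos(n)/(1.86*sin(n)^3 - 3.95*sin(n)^2 + 0.51*sin(n) - 3.26)^2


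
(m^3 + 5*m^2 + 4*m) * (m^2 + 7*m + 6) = m^5 + 12*m^4 + 45*m^3 + 58*m^2 + 24*m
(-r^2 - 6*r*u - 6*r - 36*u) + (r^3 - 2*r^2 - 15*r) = r^3 - 3*r^2 - 6*r*u - 21*r - 36*u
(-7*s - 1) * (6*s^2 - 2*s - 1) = -42*s^3 + 8*s^2 + 9*s + 1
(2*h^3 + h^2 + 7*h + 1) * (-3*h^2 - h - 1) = -6*h^5 - 5*h^4 - 24*h^3 - 11*h^2 - 8*h - 1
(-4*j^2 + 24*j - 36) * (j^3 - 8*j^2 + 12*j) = -4*j^5 + 56*j^4 - 276*j^3 + 576*j^2 - 432*j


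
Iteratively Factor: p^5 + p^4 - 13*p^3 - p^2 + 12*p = (p - 1)*(p^4 + 2*p^3 - 11*p^2 - 12*p) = (p - 3)*(p - 1)*(p^3 + 5*p^2 + 4*p) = p*(p - 3)*(p - 1)*(p^2 + 5*p + 4) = p*(p - 3)*(p - 1)*(p + 1)*(p + 4)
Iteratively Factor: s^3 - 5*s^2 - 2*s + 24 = (s - 3)*(s^2 - 2*s - 8) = (s - 4)*(s - 3)*(s + 2)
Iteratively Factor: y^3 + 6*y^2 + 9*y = (y)*(y^2 + 6*y + 9) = y*(y + 3)*(y + 3)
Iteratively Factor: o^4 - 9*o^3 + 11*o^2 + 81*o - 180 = (o - 5)*(o^3 - 4*o^2 - 9*o + 36) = (o - 5)*(o + 3)*(o^2 - 7*o + 12) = (o - 5)*(o - 3)*(o + 3)*(o - 4)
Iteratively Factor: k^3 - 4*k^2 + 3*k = (k)*(k^2 - 4*k + 3) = k*(k - 1)*(k - 3)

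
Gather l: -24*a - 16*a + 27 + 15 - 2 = 40 - 40*a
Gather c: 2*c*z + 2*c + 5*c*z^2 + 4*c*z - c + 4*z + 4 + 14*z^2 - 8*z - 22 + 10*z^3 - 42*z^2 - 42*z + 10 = c*(5*z^2 + 6*z + 1) + 10*z^3 - 28*z^2 - 46*z - 8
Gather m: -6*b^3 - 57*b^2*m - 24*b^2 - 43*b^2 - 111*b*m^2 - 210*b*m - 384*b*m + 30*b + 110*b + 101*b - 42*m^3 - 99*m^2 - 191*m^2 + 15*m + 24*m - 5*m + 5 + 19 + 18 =-6*b^3 - 67*b^2 + 241*b - 42*m^3 + m^2*(-111*b - 290) + m*(-57*b^2 - 594*b + 34) + 42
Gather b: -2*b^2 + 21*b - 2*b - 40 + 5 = -2*b^2 + 19*b - 35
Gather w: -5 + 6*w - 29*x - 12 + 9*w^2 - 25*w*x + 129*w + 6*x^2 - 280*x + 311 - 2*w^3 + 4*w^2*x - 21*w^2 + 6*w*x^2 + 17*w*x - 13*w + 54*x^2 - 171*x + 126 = -2*w^3 + w^2*(4*x - 12) + w*(6*x^2 - 8*x + 122) + 60*x^2 - 480*x + 420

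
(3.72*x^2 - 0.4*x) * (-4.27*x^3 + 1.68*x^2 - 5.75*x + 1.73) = -15.8844*x^5 + 7.9576*x^4 - 22.062*x^3 + 8.7356*x^2 - 0.692*x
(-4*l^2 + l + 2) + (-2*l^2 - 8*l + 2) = -6*l^2 - 7*l + 4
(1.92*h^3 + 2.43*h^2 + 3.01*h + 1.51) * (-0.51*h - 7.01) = -0.9792*h^4 - 14.6985*h^3 - 18.5694*h^2 - 21.8702*h - 10.5851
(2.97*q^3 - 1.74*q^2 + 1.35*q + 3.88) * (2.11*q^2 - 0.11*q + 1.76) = 6.2667*q^5 - 3.9981*q^4 + 8.2671*q^3 + 4.9759*q^2 + 1.9492*q + 6.8288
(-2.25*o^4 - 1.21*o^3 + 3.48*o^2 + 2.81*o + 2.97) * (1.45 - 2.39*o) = 5.3775*o^5 - 0.3706*o^4 - 10.0717*o^3 - 1.6699*o^2 - 3.0238*o + 4.3065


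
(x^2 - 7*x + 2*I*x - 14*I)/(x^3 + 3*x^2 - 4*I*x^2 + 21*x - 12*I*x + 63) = (x^2 + x*(-7 + 2*I) - 14*I)/(x^3 + x^2*(3 - 4*I) + x*(21 - 12*I) + 63)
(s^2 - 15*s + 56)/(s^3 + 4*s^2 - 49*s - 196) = (s - 8)/(s^2 + 11*s + 28)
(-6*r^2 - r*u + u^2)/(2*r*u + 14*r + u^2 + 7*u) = (-3*r + u)/(u + 7)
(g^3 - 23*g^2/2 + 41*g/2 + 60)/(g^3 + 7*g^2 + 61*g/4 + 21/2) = 2*(g^2 - 13*g + 40)/(2*g^2 + 11*g + 14)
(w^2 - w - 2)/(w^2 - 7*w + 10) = (w + 1)/(w - 5)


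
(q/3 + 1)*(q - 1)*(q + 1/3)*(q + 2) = q^4/3 + 13*q^3/9 + 7*q^2/9 - 17*q/9 - 2/3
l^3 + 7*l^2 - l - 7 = (l - 1)*(l + 1)*(l + 7)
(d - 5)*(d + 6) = d^2 + d - 30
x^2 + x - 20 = (x - 4)*(x + 5)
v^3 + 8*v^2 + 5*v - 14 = (v - 1)*(v + 2)*(v + 7)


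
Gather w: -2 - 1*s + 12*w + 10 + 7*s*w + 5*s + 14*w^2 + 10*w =4*s + 14*w^2 + w*(7*s + 22) + 8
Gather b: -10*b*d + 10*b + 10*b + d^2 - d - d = b*(20 - 10*d) + d^2 - 2*d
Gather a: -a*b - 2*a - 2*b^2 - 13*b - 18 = a*(-b - 2) - 2*b^2 - 13*b - 18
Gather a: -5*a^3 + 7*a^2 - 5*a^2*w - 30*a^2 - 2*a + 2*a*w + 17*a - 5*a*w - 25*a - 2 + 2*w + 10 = -5*a^3 + a^2*(-5*w - 23) + a*(-3*w - 10) + 2*w + 8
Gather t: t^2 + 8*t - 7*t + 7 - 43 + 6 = t^2 + t - 30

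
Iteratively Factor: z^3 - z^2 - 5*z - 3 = (z + 1)*(z^2 - 2*z - 3) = (z + 1)^2*(z - 3)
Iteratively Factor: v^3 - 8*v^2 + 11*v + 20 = (v - 4)*(v^2 - 4*v - 5) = (v - 4)*(v + 1)*(v - 5)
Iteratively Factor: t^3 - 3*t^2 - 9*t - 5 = (t - 5)*(t^2 + 2*t + 1) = (t - 5)*(t + 1)*(t + 1)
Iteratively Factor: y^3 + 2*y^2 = (y)*(y^2 + 2*y) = y*(y + 2)*(y)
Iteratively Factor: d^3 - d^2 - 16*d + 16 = (d + 4)*(d^2 - 5*d + 4) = (d - 4)*(d + 4)*(d - 1)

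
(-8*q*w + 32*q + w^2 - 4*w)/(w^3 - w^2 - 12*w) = (-8*q + w)/(w*(w + 3))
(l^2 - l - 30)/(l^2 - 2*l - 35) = (l - 6)/(l - 7)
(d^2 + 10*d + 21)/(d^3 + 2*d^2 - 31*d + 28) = (d + 3)/(d^2 - 5*d + 4)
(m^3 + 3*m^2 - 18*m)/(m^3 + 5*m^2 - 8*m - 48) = m*(m + 6)/(m^2 + 8*m + 16)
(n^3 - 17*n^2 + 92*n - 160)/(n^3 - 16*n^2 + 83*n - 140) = (n - 8)/(n - 7)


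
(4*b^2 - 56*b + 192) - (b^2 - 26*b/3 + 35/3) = 3*b^2 - 142*b/3 + 541/3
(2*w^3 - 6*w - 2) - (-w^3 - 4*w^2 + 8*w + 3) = 3*w^3 + 4*w^2 - 14*w - 5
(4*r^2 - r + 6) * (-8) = -32*r^2 + 8*r - 48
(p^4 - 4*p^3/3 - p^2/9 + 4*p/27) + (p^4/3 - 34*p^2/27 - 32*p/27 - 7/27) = 4*p^4/3 - 4*p^3/3 - 37*p^2/27 - 28*p/27 - 7/27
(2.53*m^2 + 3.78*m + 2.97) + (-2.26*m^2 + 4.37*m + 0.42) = 0.27*m^2 + 8.15*m + 3.39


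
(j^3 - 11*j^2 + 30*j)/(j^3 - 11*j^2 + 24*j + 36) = j*(j - 5)/(j^2 - 5*j - 6)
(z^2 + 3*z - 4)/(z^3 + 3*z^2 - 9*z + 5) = (z + 4)/(z^2 + 4*z - 5)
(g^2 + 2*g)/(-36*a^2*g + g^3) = (-g - 2)/(36*a^2 - g^2)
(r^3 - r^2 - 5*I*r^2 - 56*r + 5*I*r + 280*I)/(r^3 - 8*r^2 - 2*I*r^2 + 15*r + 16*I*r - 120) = (r + 7)/(r + 3*I)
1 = 1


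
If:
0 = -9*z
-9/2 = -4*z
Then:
No Solution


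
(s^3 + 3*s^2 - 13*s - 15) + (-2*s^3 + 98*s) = -s^3 + 3*s^2 + 85*s - 15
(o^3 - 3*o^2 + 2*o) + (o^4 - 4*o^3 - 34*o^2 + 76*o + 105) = o^4 - 3*o^3 - 37*o^2 + 78*o + 105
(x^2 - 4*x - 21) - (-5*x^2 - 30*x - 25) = 6*x^2 + 26*x + 4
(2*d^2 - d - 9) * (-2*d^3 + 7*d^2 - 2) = -4*d^5 + 16*d^4 + 11*d^3 - 67*d^2 + 2*d + 18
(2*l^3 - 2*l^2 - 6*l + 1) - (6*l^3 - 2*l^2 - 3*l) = -4*l^3 - 3*l + 1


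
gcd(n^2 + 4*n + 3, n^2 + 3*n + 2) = n + 1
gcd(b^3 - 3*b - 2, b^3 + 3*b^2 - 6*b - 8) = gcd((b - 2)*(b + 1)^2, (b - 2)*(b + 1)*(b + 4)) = b^2 - b - 2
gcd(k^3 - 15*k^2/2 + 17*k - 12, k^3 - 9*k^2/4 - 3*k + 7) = k - 2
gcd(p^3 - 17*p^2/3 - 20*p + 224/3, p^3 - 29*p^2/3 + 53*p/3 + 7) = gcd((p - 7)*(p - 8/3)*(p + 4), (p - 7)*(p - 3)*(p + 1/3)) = p - 7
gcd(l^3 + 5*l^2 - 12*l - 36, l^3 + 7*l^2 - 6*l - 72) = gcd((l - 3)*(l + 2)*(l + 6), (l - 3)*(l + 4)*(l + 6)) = l^2 + 3*l - 18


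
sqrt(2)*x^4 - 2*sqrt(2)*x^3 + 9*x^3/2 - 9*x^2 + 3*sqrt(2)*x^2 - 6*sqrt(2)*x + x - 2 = (x - 2)*(x + sqrt(2))^2*(sqrt(2)*x + 1/2)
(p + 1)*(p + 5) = p^2 + 6*p + 5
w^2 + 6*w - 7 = (w - 1)*(w + 7)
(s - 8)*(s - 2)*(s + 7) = s^3 - 3*s^2 - 54*s + 112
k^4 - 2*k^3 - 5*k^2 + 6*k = k*(k - 3)*(k - 1)*(k + 2)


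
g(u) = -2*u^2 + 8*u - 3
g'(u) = 8 - 4*u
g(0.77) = 1.97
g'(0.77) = 4.92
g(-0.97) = -12.64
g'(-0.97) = 11.88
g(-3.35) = -52.24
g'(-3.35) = 21.40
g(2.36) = 4.74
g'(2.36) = -1.44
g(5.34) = -17.31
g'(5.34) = -13.36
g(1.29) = 3.99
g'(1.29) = 2.84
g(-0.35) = -6.04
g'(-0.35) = 9.40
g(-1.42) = -18.39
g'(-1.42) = 13.68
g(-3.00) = -45.00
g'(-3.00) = 20.00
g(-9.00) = -237.00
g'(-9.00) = 44.00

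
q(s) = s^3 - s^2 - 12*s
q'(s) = 3*s^2 - 2*s - 12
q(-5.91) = -170.43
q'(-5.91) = 104.60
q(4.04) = 1.14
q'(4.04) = 28.88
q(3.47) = -11.90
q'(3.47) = 17.18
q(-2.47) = 8.47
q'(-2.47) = 11.24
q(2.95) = -18.43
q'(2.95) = 8.21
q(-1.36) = 11.95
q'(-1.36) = -3.73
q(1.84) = -19.24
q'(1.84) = -5.52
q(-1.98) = 12.08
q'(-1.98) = 3.72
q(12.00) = 1440.00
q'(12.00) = 396.00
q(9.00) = 540.00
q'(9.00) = 213.00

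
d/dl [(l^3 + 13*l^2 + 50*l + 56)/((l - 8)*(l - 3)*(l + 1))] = (-23*l^4 - 74*l^3 + 573*l^2 + 1744*l + 472)/(l^6 - 20*l^5 + 126*l^4 - 212*l^3 - 311*l^2 + 624*l + 576)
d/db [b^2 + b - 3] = 2*b + 1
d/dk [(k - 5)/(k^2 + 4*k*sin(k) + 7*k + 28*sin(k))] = (-4*k^2*cos(k) - k^2 - 8*k*cos(k) + 10*k + 48*sin(k) + 140*cos(k) + 35)/((k + 7)^2*(k + 4*sin(k))^2)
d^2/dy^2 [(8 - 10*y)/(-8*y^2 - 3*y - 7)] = 4*((17 - 120*y)*(8*y^2 + 3*y + 7) + (5*y - 4)*(16*y + 3)^2)/(8*y^2 + 3*y + 7)^3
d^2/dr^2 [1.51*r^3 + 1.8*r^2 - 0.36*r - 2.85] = 9.06*r + 3.6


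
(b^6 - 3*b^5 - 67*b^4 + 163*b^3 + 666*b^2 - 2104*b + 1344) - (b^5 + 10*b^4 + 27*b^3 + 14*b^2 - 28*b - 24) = b^6 - 4*b^5 - 77*b^4 + 136*b^3 + 652*b^2 - 2076*b + 1368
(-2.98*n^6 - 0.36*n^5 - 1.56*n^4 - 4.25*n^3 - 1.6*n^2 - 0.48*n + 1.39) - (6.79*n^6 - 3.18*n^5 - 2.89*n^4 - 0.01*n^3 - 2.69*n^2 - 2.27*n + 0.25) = -9.77*n^6 + 2.82*n^5 + 1.33*n^4 - 4.24*n^3 + 1.09*n^2 + 1.79*n + 1.14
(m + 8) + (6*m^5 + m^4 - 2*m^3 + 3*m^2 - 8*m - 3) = 6*m^5 + m^4 - 2*m^3 + 3*m^2 - 7*m + 5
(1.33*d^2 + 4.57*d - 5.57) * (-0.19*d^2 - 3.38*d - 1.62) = -0.2527*d^4 - 5.3637*d^3 - 16.5429*d^2 + 11.4232*d + 9.0234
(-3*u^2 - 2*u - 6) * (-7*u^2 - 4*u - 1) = 21*u^4 + 26*u^3 + 53*u^2 + 26*u + 6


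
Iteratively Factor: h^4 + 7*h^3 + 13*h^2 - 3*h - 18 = (h + 3)*(h^3 + 4*h^2 + h - 6) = (h - 1)*(h + 3)*(h^2 + 5*h + 6) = (h - 1)*(h + 2)*(h + 3)*(h + 3)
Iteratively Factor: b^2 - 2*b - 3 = (b + 1)*(b - 3)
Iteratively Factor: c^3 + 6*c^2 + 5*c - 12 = (c + 3)*(c^2 + 3*c - 4) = (c + 3)*(c + 4)*(c - 1)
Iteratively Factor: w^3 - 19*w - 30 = (w + 3)*(w^2 - 3*w - 10) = (w - 5)*(w + 3)*(w + 2)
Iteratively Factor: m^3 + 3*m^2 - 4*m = (m)*(m^2 + 3*m - 4) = m*(m + 4)*(m - 1)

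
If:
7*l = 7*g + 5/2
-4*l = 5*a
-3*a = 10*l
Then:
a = 0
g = -5/14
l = 0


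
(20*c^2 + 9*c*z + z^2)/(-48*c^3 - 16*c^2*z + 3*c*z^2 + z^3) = (5*c + z)/(-12*c^2 - c*z + z^2)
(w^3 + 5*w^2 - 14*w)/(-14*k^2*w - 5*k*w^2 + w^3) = (-w^2 - 5*w + 14)/(14*k^2 + 5*k*w - w^2)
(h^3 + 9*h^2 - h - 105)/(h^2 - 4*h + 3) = (h^2 + 12*h + 35)/(h - 1)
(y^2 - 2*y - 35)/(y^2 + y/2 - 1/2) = 2*(y^2 - 2*y - 35)/(2*y^2 + y - 1)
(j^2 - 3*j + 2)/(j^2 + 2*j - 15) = (j^2 - 3*j + 2)/(j^2 + 2*j - 15)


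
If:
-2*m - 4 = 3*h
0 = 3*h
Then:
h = 0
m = -2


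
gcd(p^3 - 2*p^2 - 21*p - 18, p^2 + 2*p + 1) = p + 1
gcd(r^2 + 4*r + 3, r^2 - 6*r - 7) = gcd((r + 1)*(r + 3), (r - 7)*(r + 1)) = r + 1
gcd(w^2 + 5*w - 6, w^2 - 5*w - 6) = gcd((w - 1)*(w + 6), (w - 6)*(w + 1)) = 1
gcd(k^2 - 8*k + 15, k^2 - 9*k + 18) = k - 3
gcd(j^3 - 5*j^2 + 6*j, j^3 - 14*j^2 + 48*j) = j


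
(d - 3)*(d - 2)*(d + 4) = d^3 - d^2 - 14*d + 24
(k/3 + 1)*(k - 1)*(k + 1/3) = k^3/3 + 7*k^2/9 - 7*k/9 - 1/3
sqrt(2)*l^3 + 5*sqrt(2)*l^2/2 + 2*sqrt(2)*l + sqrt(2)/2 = (l + 1)^2*(sqrt(2)*l + sqrt(2)/2)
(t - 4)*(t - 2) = t^2 - 6*t + 8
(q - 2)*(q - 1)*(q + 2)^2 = q^4 + q^3 - 6*q^2 - 4*q + 8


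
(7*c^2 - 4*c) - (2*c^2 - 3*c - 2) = 5*c^2 - c + 2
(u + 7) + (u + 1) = 2*u + 8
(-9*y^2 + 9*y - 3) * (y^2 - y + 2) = -9*y^4 + 18*y^3 - 30*y^2 + 21*y - 6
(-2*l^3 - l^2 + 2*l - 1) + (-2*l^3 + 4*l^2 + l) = -4*l^3 + 3*l^2 + 3*l - 1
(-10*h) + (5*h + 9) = 9 - 5*h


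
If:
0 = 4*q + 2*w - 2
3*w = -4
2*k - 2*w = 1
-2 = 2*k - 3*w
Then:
No Solution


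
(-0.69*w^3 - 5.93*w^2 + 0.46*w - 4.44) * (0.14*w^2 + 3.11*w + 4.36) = -0.0966*w^5 - 2.9761*w^4 - 21.3863*w^3 - 25.0458*w^2 - 11.8028*w - 19.3584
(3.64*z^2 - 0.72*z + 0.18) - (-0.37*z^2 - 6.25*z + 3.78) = 4.01*z^2 + 5.53*z - 3.6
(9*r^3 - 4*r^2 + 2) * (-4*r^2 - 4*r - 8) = -36*r^5 - 20*r^4 - 56*r^3 + 24*r^2 - 8*r - 16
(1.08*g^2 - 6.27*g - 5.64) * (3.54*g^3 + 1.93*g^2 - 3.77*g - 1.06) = 3.8232*g^5 - 20.1114*g^4 - 36.1383*g^3 + 11.6079*g^2 + 27.909*g + 5.9784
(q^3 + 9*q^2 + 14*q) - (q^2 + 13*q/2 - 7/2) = q^3 + 8*q^2 + 15*q/2 + 7/2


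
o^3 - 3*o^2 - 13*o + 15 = (o - 5)*(o - 1)*(o + 3)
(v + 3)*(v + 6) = v^2 + 9*v + 18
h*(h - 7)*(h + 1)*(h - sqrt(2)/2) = h^4 - 6*h^3 - sqrt(2)*h^3/2 - 7*h^2 + 3*sqrt(2)*h^2 + 7*sqrt(2)*h/2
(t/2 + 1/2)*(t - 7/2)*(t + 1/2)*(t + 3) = t^4/2 + t^3/2 - 43*t^2/8 - 8*t - 21/8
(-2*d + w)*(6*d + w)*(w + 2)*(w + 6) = -12*d^2*w^2 - 96*d^2*w - 144*d^2 + 4*d*w^3 + 32*d*w^2 + 48*d*w + w^4 + 8*w^3 + 12*w^2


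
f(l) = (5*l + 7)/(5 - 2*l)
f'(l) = 5/(5 - 2*l) + 2*(5*l + 7)/(5 - 2*l)^2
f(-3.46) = -0.86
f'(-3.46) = 0.27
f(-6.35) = -1.40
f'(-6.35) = 0.12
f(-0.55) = 0.70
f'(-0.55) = 1.05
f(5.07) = -6.29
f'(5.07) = 1.48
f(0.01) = 1.42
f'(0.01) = 1.57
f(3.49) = -12.35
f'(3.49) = 9.95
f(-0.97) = 0.31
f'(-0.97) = 0.81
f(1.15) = 4.72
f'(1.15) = 5.35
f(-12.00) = -1.83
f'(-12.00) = 0.05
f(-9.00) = -1.65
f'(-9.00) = 0.07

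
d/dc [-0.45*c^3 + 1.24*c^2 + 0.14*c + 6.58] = -1.35*c^2 + 2.48*c + 0.14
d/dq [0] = 0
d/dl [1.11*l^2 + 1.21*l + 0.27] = 2.22*l + 1.21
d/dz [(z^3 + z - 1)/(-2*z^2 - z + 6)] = ((4*z + 1)*(z^3 + z - 1) - (3*z^2 + 1)*(2*z^2 + z - 6))/(2*z^2 + z - 6)^2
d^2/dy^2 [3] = 0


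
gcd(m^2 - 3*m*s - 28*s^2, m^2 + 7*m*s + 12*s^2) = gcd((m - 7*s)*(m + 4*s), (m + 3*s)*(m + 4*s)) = m + 4*s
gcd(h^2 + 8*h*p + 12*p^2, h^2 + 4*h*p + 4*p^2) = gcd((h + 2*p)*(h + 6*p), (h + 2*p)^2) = h + 2*p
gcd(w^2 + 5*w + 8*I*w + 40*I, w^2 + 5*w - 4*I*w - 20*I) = w + 5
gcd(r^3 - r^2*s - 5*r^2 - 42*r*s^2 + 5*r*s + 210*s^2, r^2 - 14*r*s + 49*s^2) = r - 7*s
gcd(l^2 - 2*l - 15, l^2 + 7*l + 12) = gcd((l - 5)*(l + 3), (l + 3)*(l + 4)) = l + 3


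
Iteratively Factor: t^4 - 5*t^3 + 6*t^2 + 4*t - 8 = (t - 2)*(t^3 - 3*t^2 + 4) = (t - 2)^2*(t^2 - t - 2) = (t - 2)^2*(t + 1)*(t - 2)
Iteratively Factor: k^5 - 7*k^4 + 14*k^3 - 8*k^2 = (k)*(k^4 - 7*k^3 + 14*k^2 - 8*k) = k*(k - 4)*(k^3 - 3*k^2 + 2*k) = k*(k - 4)*(k - 1)*(k^2 - 2*k) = k^2*(k - 4)*(k - 1)*(k - 2)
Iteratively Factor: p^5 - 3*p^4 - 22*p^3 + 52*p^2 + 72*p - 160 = (p + 4)*(p^4 - 7*p^3 + 6*p^2 + 28*p - 40) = (p - 5)*(p + 4)*(p^3 - 2*p^2 - 4*p + 8) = (p - 5)*(p - 2)*(p + 4)*(p^2 - 4) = (p - 5)*(p - 2)*(p + 2)*(p + 4)*(p - 2)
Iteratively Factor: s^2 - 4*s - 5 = (s + 1)*(s - 5)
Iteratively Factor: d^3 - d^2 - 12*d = (d - 4)*(d^2 + 3*d) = d*(d - 4)*(d + 3)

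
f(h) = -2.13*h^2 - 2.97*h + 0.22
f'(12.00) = -54.09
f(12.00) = -342.14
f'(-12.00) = 48.15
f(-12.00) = -270.86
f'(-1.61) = 3.89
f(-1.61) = -0.52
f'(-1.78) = 4.61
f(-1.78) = -1.24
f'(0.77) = -6.25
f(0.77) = -3.33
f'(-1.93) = 5.25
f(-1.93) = -1.98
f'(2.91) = -15.37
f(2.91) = -26.46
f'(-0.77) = 0.31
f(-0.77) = 1.24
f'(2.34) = -12.94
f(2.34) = -18.39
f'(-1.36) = 2.82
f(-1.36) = 0.32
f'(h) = -4.26*h - 2.97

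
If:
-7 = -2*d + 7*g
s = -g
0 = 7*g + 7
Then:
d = 0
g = -1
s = 1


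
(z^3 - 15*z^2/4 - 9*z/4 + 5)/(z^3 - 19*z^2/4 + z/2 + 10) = (z - 1)/(z - 2)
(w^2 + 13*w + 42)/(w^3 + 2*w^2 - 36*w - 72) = (w + 7)/(w^2 - 4*w - 12)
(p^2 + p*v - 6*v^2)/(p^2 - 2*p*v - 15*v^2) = (p - 2*v)/(p - 5*v)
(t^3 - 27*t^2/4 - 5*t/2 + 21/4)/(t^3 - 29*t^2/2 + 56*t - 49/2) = (4*t^2 + t - 3)/(2*(2*t^2 - 15*t + 7))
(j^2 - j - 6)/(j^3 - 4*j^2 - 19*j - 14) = (j - 3)/(j^2 - 6*j - 7)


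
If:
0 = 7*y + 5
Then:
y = -5/7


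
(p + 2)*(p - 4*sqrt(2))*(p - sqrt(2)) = p^3 - 5*sqrt(2)*p^2 + 2*p^2 - 10*sqrt(2)*p + 8*p + 16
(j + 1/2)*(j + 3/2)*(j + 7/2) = j^3 + 11*j^2/2 + 31*j/4 + 21/8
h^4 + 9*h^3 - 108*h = h*(h - 3)*(h + 6)^2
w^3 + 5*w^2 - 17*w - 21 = (w - 3)*(w + 1)*(w + 7)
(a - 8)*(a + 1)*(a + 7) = a^3 - 57*a - 56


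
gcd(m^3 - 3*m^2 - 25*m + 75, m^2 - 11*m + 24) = m - 3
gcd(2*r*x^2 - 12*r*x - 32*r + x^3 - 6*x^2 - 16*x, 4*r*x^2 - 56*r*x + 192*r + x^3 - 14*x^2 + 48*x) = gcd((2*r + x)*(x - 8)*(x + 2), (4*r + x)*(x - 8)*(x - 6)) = x - 8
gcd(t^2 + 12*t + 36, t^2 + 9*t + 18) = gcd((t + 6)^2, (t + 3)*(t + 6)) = t + 6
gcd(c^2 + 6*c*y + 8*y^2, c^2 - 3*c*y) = 1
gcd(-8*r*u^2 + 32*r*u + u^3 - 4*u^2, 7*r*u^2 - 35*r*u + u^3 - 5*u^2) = u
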